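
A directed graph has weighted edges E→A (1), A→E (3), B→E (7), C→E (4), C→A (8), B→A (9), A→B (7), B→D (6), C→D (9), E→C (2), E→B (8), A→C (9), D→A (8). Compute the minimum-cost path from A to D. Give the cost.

Some routes from A to D:
A -> E -> B -> D: 3 + 8 + 6 = 17
A -> B -> D: 7 + 6 = 13
A -> C -> D: 9 + 9 = 18
A -> E -> C -> D: 3 + 2 + 9 = 14
Best route has total 13.

13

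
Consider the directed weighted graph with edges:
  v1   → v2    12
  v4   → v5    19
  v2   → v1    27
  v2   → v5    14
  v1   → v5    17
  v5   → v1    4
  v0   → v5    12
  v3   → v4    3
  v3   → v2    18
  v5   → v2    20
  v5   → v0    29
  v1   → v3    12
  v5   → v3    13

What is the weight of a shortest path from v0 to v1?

16

Paths from v0 to v1:
v0-v5-v3-v2-v1: 12 + 13 + 18 + 27 = 70
v0-v5-v2-v1: 12 + 20 + 27 = 59
v0-v5-v1: 12 + 4 = 16
The minimum is 16.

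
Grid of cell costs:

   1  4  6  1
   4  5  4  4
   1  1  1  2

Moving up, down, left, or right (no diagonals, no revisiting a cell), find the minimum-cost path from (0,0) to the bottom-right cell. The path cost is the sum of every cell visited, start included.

Best path: r0c0 r1c0 r2c0 r2c1 r2c2 r2c3
Cost: 1 + 4 + 1 + 1 + 1 + 2 = 10

10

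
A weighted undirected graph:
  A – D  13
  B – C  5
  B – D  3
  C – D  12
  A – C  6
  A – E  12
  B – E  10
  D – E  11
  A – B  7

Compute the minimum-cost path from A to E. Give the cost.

Some routes from A to E:
A - D - E: 13 + 11 = 24
A - B - E: 7 + 10 = 17
A - C - B - E: 6 + 5 + 10 = 21
A - E: 12
A - B - D - E: 7 + 3 + 11 = 21
A - C - B - D - E: 6 + 5 + 3 + 11 = 25
The minimum is 12.

12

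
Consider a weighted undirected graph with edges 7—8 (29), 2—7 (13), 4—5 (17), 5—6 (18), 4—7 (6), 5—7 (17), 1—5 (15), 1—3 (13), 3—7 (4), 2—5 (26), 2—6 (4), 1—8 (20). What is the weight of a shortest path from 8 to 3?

33

Some routes from 8 to 3:
8-7-3: 29 + 4 = 33
8-1-5-7-3: 20 + 15 + 17 + 4 = 56
8-1-3: 20 + 13 = 33
8-1-5-4-7-3: 20 + 15 + 17 + 6 + 4 = 62
The minimum is 33.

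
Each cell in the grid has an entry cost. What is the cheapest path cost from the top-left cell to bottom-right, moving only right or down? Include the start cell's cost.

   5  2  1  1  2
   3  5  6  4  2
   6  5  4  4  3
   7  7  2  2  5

21

Take (0,0) -> (0,1) -> (0,2) -> (0,3) -> (0,4) -> (1,4) -> (2,4) -> (3,4) for a total of 5 + 2 + 1 + 1 + 2 + 2 + 3 + 5 = 21.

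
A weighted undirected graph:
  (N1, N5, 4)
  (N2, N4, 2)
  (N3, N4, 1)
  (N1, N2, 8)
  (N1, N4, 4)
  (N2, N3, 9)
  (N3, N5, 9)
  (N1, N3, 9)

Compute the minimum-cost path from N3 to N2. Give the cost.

Checking several routes:
N3 -> N1 -> N4 -> N2: 9 + 4 + 2 = 15
N3 -> N4 -> N1 -> N2: 1 + 4 + 8 = 13
N3 -> N2: 9
N3 -> N4 -> N2: 1 + 2 = 3
N3 -> N5 -> N1 -> N4 -> N2: 9 + 4 + 4 + 2 = 19
N3 -> N1 -> N2: 9 + 8 = 17
Shortest: 3.

3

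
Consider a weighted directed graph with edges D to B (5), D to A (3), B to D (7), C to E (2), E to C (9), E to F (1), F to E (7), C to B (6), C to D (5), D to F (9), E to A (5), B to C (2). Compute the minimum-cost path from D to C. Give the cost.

7

Paths from D to C:
D-F-E-C: 9 + 7 + 9 = 25
D-B-C: 5 + 2 = 7
The minimum is 7.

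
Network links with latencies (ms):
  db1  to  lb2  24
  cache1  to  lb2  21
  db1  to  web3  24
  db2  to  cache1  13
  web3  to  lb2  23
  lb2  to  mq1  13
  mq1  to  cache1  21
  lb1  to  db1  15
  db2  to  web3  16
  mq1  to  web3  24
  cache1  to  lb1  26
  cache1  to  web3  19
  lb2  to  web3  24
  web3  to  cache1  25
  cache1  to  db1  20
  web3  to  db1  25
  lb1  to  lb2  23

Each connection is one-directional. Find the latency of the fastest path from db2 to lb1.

39

A few of the db2→lb1 routes:
db2→web3→cache1→lb1: 16 + 25 + 26 = 67
db2→web3→lb2→mq1→cache1→lb1: 16 + 23 + 13 + 21 + 26 = 99
db2→cache1→lb1: 13 + 26 = 39
Shortest: 39 ms.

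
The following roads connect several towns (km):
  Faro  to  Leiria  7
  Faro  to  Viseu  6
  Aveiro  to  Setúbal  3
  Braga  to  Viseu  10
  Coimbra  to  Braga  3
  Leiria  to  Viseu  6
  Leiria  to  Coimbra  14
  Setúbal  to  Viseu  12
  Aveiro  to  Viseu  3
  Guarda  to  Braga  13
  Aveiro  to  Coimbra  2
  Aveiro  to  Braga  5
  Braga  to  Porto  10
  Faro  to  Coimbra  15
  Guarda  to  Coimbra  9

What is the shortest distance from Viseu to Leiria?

6

Comparing a few candidate routes:
Viseu-Aveiro-Braga-Coimbra-Leiria: 3 + 5 + 3 + 14 = 25
Viseu-Faro-Leiria: 6 + 7 = 13
Viseu-Aveiro-Coimbra-Leiria: 3 + 2 + 14 = 19
Viseu-Leiria: 6
Best route has total 6 km.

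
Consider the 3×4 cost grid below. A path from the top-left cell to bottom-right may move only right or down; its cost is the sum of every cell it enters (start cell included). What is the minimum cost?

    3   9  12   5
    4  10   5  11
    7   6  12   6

38

Path (0,0) (1,0) (2,0) (2,1) (2,2) (2,3): 3 + 4 + 7 + 6 + 12 + 6 = 38.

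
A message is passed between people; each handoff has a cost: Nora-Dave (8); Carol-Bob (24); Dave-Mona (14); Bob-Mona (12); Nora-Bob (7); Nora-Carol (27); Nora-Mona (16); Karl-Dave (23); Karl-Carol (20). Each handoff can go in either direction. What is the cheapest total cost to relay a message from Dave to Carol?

35

Comparing a few candidate routes:
Dave → Nora → Carol: 8 + 27 = 35
Dave → Karl → Carol: 23 + 20 = 43
Dave → Mona → Nora → Carol: 14 + 16 + 27 = 57
Dave → Mona → Bob → Carol: 14 + 12 + 24 = 50
Dave → Nora → Bob → Carol: 8 + 7 + 24 = 39
Best route has total 35.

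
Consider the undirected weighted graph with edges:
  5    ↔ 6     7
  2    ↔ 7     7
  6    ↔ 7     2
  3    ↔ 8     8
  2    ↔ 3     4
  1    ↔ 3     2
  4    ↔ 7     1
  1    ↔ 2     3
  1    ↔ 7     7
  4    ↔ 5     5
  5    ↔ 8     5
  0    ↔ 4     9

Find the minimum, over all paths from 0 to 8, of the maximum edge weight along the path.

Comparing a few candidate routes:
0 - 4 - 7 - 1 - 3 - 8: max(9, 1, 7, 2, 8) = 9
0 - 4 - 7 - 6 - 5 - 8: max(9, 1, 2, 7, 5) = 9
0 - 4 - 7 - 1 - 2 - 3 - 8: max(9, 1, 7, 3, 4, 8) = 9
Smallest bottleneck: 9.

9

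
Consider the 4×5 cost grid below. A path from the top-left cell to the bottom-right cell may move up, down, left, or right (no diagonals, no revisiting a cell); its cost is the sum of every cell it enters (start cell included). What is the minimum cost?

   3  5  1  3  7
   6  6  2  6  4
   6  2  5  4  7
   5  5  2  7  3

Best path: r0c0 → r0c1 → r0c2 → r1c2 → r2c2 → r3c2 → r3c3 → r3c4
Cost: 3 + 5 + 1 + 2 + 5 + 2 + 7 + 3 = 28

28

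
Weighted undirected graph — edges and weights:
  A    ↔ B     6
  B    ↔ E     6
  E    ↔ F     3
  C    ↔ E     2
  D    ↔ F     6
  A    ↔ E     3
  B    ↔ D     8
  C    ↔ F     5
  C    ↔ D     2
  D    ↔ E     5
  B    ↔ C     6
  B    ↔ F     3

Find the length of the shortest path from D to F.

6

Comparing a few candidate routes:
D - C - E - F: 2 + 2 + 3 = 7
D - C - F: 2 + 5 = 7
D - F: 6
Shortest: 6.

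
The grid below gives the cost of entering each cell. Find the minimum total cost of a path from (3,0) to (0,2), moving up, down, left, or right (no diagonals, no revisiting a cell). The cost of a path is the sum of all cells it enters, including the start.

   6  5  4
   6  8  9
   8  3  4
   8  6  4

34

Cheapest: (3,0) (3,1) (2,1) (1,1) (0,1) (0,2)
  8 + 6 + 3 + 8 + 5 + 4 = 34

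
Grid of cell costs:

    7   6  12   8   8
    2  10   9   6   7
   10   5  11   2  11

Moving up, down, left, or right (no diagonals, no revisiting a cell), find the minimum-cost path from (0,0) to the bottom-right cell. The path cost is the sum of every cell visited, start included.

Best path: [0,0] -> [1,0] -> [1,1] -> [1,2] -> [1,3] -> [2,3] -> [2,4]
Cost: 7 + 2 + 10 + 9 + 6 + 2 + 11 = 47

47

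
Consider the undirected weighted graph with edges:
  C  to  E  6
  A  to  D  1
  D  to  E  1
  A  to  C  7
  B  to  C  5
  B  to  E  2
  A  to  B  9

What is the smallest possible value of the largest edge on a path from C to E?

Routes from C to E:
C→A→B→E: max(7, 9, 2) = 9
C→B→E: max(5, 2) = 5
C→B→A→D→E: max(5, 9, 1, 1) = 9
C→A→D→E: max(7, 1, 1) = 7
C→E: max(6) = 6
Smallest bottleneck: 5.

5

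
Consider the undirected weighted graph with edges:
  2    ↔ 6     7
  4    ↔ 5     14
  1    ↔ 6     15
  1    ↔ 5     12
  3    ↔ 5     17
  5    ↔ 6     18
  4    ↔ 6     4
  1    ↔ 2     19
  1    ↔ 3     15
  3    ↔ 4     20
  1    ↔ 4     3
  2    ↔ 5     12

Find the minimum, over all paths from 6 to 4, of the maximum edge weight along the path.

Comparing a few candidate routes:
6 -> 2 -> 5 -> 1 -> 4: max(7, 12, 12, 3) = 12
6 -> 2 -> 5 -> 4: max(7, 12, 14) = 14
6 -> 1 -> 4: max(15, 3) = 15
6 -> 2 -> 5 -> 3 -> 1 -> 4: max(7, 12, 17, 15, 3) = 17
6 -> 1 -> 5 -> 4: max(15, 12, 14) = 15
6 -> 4: max(4) = 4
Best route has worst link 4.

4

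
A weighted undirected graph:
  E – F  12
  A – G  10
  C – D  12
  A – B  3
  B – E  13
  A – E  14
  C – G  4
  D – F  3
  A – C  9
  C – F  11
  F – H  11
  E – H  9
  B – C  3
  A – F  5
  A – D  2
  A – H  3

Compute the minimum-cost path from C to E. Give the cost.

Comparing a few candidate routes:
C → B → A → E: 3 + 3 + 14 = 20
C → B → E: 3 + 13 = 16
C → A → H → E: 9 + 3 + 9 = 21
C → B → A → H → E: 3 + 3 + 3 + 9 = 18
Shortest: 16.

16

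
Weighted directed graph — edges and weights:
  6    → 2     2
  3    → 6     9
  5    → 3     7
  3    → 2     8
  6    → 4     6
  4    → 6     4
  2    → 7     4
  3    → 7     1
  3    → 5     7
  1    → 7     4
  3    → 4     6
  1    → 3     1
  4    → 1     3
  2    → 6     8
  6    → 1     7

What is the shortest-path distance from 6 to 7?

Comparing a few candidate routes:
6→4→1→7: 6 + 3 + 4 = 13
6→1→3→7: 7 + 1 + 1 = 9
6→1→7: 7 + 4 = 11
6→2→7: 2 + 4 = 6
6→4→1→3→7: 6 + 3 + 1 + 1 = 11
6→1→3→2→7: 7 + 1 + 8 + 4 = 20
Best route has total 6.

6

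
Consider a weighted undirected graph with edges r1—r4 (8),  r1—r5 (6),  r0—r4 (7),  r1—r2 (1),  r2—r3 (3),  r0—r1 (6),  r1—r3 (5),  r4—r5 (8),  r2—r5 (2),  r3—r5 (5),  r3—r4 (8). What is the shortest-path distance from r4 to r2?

Checking several routes:
r4 -> r5 -> r2: 8 + 2 = 10
r4 -> r1 -> r2: 8 + 1 = 9
r4 -> r3 -> r2: 8 + 3 = 11
The minimum is 9.

9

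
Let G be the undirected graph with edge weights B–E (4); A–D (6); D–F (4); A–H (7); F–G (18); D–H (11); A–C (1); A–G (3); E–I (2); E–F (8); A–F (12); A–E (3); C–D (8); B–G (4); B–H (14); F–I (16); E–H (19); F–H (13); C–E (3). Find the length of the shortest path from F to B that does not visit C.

Checking several routes:
F→A→G→B: 12 + 3 + 4 = 19
F→E→B: 8 + 4 = 12
F→D→A→E→B: 4 + 6 + 3 + 4 = 17
F→E→A→G→B: 8 + 3 + 3 + 4 = 18
F→D→A→G→B: 4 + 6 + 3 + 4 = 17
Shortest: 12.

12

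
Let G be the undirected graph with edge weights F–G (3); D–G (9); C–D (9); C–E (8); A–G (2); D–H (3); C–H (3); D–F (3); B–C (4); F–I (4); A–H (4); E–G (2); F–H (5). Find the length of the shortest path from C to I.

A few of the C→I routes:
C - H - F - I: 3 + 5 + 4 = 12
C - H - D - F - I: 3 + 3 + 3 + 4 = 13
C - D - F - I: 9 + 3 + 4 = 16
Shortest: 12.

12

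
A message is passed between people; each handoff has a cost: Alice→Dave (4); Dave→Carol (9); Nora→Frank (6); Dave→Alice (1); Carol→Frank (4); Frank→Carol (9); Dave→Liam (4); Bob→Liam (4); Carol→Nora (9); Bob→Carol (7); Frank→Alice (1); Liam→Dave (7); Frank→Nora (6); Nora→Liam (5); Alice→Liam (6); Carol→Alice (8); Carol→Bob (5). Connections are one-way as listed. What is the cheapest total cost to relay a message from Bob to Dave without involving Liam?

16

Candidate routes:
Bob -> Carol -> Alice -> Dave: 7 + 8 + 4 = 19
Bob -> Carol -> Frank -> Alice -> Dave: 7 + 4 + 1 + 4 = 16
Bob -> Carol -> Nora -> Frank -> Alice -> Dave: 7 + 9 + 6 + 1 + 4 = 27
Best route has total 16.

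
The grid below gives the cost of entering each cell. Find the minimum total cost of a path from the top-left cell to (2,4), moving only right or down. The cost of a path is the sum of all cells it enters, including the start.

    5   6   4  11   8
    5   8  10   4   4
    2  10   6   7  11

44

Cheapest: (0,0) (0,1) (0,2) (1,2) (1,3) (1,4) (2,4)
  5 + 6 + 4 + 10 + 4 + 4 + 11 = 44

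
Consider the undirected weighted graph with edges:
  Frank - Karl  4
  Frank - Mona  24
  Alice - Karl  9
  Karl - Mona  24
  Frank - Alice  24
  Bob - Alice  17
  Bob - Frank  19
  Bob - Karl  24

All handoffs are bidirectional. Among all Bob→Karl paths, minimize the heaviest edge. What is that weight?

17

Comparing a few candidate routes:
Bob - Frank - Alice - Karl: max(19, 24, 9) = 24
Bob - Frank - Karl: max(19, 4) = 19
Bob - Alice - Karl: max(17, 9) = 17
Smallest bottleneck: 17.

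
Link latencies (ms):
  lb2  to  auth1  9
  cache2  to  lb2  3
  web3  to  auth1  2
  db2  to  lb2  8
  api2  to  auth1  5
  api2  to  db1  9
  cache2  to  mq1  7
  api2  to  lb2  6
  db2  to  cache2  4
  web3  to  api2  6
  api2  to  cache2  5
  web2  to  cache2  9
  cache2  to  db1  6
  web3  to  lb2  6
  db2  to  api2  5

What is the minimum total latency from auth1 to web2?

19

A few of the auth1→web2 routes:
auth1 - api2 - lb2 - cache2 - web2: 5 + 6 + 3 + 9 = 23
auth1 - lb2 - cache2 - web2: 9 + 3 + 9 = 21
auth1 - web3 - lb2 - cache2 - web2: 2 + 6 + 3 + 9 = 20
auth1 - web3 - api2 - cache2 - web2: 2 + 6 + 5 + 9 = 22
auth1 - api2 - cache2 - web2: 5 + 5 + 9 = 19
The minimum is 19 ms.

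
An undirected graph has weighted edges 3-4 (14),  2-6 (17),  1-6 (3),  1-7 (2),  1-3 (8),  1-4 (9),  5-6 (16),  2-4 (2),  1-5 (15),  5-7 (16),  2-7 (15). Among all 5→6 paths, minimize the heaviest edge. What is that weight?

Comparing a few candidate routes:
5 - 7 - 2 - 4 - 3 - 1 - 6: max(16, 15, 2, 14, 8, 3) = 16
5 - 6: max(16) = 16
5 - 1 - 6: max(15, 3) = 15
5 - 7 - 1 - 6: max(16, 2, 3) = 16
5 - 7 - 2 - 4 - 1 - 6: max(16, 15, 2, 9, 3) = 16
5 - 7 - 1 - 4 - 2 - 6: max(16, 2, 9, 2, 17) = 17
The minimum achievable maximum is 15.

15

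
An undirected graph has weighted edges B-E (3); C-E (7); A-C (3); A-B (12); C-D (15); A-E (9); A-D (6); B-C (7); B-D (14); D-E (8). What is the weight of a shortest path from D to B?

11

Some routes from D to B:
D-A-C-B: 6 + 3 + 7 = 16
D-B: 14
D-E-B: 8 + 3 = 11
D-A-B: 6 + 12 = 18
The minimum is 11.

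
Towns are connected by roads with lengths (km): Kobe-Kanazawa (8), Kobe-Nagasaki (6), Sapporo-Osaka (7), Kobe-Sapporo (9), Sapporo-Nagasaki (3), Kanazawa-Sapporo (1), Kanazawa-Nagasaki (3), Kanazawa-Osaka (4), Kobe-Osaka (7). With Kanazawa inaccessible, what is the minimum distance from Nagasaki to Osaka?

10

Routes from Nagasaki to Osaka avoiding Kanazawa:
Nagasaki -> Sapporo -> Osaka: 3 + 7 = 10
Nagasaki -> Kobe -> Osaka: 6 + 7 = 13
Nagasaki -> Kobe -> Sapporo -> Osaka: 6 + 9 + 7 = 22
Nagasaki -> Sapporo -> Kobe -> Osaka: 3 + 9 + 7 = 19
Best route has total 10 km.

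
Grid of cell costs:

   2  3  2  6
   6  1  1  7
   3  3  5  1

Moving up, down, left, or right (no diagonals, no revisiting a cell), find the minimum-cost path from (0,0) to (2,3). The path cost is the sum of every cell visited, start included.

13

Cheapest: (0,0)→(0,1)→(1,1)→(1,2)→(2,2)→(2,3)
  2 + 3 + 1 + 1 + 5 + 1 = 13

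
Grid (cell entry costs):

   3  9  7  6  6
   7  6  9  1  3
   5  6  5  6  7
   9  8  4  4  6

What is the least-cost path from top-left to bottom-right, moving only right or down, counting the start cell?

Cheapest: [0,0] -> [1,0] -> [2,0] -> [2,1] -> [2,2] -> [3,2] -> [3,3] -> [3,4]
  3 + 7 + 5 + 6 + 5 + 4 + 4 + 6 = 40

40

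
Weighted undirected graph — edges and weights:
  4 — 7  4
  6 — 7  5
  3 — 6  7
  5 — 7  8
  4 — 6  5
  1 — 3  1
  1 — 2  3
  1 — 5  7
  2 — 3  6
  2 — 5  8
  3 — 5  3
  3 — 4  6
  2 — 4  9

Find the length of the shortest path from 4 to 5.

A few of the 4→5 routes:
4 -> 7 -> 5: 4 + 8 = 12
4 -> 2 -> 1 -> 3 -> 5: 9 + 3 + 1 + 3 = 16
4 -> 2 -> 5: 9 + 8 = 17
4 -> 3 -> 1 -> 5: 6 + 1 + 7 = 14
4 -> 6 -> 3 -> 5: 5 + 7 + 3 = 15
4 -> 3 -> 5: 6 + 3 = 9
The minimum is 9.

9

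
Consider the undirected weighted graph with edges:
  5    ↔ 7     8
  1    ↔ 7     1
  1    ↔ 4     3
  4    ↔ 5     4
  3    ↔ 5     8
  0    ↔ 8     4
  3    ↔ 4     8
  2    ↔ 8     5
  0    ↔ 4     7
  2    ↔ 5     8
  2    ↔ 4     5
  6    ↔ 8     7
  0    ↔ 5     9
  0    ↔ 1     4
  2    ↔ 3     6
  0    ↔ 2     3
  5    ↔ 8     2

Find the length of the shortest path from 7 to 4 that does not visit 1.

Checking several routes:
7-5-8-0-2-4: 8 + 2 + 4 + 3 + 5 = 22
7-5-2-4: 8 + 8 + 5 = 21
7-5-4: 8 + 4 = 12
7-5-8-2-4: 8 + 2 + 5 + 5 = 20
7-5-8-0-4: 8 + 2 + 4 + 7 = 21
The minimum is 12.

12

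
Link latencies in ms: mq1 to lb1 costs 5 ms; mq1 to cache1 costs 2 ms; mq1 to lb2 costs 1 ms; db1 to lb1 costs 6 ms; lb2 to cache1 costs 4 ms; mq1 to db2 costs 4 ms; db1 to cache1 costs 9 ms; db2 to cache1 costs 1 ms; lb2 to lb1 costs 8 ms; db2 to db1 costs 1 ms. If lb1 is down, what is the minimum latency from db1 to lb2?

5

Comparing a few candidate routes:
db1-cache1-lb2: 9 + 4 = 13
db1-cache1-mq1-lb2: 9 + 2 + 1 = 12
db1-db2-cache1-mq1-lb2: 1 + 1 + 2 + 1 = 5
db1-db2-cache1-lb2: 1 + 1 + 4 = 6
db1-db2-mq1-cache1-lb2: 1 + 4 + 2 + 4 = 11
db1-db2-mq1-lb2: 1 + 4 + 1 = 6
The minimum is 5 ms.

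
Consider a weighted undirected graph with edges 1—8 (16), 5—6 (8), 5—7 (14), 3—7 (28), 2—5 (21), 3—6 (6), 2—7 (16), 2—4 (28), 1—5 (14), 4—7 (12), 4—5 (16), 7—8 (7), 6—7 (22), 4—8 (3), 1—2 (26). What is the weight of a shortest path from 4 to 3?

Some routes from 4 to 3:
4→5→6→3: 16 + 8 + 6 = 30
4→8→7→5→6→3: 3 + 7 + 14 + 8 + 6 = 38
4→8→7→3: 3 + 7 + 28 = 38
The minimum is 30.

30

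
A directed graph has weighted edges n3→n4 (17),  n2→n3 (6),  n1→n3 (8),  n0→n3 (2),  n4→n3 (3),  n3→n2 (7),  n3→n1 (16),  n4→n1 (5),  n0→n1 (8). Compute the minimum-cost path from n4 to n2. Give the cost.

Routes from n4 to n2:
n4 -> n3 -> n2: 3 + 7 = 10
n4 -> n1 -> n3 -> n2: 5 + 8 + 7 = 20
Best route has total 10.

10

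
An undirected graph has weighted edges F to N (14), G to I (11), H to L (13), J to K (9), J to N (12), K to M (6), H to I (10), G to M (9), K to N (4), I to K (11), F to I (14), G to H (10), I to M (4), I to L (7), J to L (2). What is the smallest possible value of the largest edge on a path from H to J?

A few of the H→J routes:
H→I→M→K→J: max(10, 4, 6, 9) = 10
H→G→M→K→J: max(10, 9, 6, 9) = 10
H→I→L→J: max(10, 7, 2) = 10
Smallest bottleneck: 10.

10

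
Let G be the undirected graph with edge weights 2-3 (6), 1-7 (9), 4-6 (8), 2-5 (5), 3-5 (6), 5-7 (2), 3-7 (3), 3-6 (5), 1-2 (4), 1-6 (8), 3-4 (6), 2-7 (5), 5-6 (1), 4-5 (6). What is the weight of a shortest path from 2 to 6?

Comparing a few candidate routes:
2 -> 5 -> 6: 5 + 1 = 6
2 -> 3 -> 6: 6 + 5 = 11
2 -> 7 -> 5 -> 6: 5 + 2 + 1 = 8
The minimum is 6.

6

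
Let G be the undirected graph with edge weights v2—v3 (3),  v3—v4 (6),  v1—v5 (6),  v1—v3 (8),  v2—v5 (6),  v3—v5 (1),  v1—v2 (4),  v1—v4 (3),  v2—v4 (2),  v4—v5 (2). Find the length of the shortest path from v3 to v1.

Checking several routes:
v3-v1: 8
v3-v2-v1: 3 + 4 = 7
v3-v5-v4-v1: 1 + 2 + 3 = 6
v3-v4-v1: 6 + 3 = 9
v3-v2-v4-v1: 3 + 2 + 3 = 8
v3-v5-v1: 1 + 6 = 7
The minimum is 6.

6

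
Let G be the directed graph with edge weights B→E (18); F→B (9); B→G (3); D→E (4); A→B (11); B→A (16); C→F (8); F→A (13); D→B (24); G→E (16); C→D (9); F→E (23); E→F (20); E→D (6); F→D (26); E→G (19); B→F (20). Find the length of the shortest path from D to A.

Candidate routes:
D -> B -> G -> E -> F -> A: 24 + 3 + 16 + 20 + 13 = 76
D -> B -> A: 24 + 16 = 40
D -> E -> F -> B -> A: 4 + 20 + 9 + 16 = 49
D -> E -> F -> A: 4 + 20 + 13 = 37
D -> B -> F -> A: 24 + 20 + 13 = 57
D -> B -> E -> F -> A: 24 + 18 + 20 + 13 = 75
Best route has total 37.

37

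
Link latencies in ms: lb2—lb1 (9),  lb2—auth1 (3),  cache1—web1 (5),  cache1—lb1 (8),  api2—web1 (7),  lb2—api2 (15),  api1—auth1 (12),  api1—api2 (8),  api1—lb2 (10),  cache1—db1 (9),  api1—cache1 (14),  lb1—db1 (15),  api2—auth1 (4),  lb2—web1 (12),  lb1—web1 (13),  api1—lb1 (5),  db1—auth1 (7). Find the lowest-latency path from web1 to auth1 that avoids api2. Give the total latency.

15

A few of the web1→auth1 routes:
web1→cache1→lb1→lb2→auth1: 5 + 8 + 9 + 3 = 25
web1→lb1→lb2→auth1: 13 + 9 + 3 = 25
web1→cache1→db1→auth1: 5 + 9 + 7 = 21
web1→lb2→auth1: 12 + 3 = 15
Shortest: 15 ms.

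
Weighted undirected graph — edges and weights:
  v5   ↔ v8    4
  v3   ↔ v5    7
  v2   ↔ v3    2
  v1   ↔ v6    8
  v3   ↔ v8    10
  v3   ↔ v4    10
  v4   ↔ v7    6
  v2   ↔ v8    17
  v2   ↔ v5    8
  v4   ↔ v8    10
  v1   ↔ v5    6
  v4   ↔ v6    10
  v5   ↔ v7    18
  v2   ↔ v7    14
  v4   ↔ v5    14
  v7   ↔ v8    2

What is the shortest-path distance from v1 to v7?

12

A few of the v1→v7 routes:
v1→v5→v8→v4→v7: 6 + 4 + 10 + 6 = 26
v1→v5→v3→v8→v7: 6 + 7 + 10 + 2 = 25
v1→v5→v7: 6 + 18 = 24
v1→v5→v8→v7: 6 + 4 + 2 = 12
v1→v5→v4→v7: 6 + 14 + 6 = 26
v1→v6→v4→v7: 8 + 10 + 6 = 24
Shortest: 12.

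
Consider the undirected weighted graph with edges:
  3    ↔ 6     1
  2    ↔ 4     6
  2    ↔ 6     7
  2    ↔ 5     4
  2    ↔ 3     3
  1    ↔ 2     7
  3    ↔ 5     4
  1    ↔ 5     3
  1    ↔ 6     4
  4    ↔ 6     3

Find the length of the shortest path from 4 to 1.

7

Some routes from 4 to 1:
4 → 2 → 5 → 1: 6 + 4 + 3 = 13
4 → 6 → 3 → 2 → 1: 3 + 1 + 3 + 7 = 14
4 → 6 → 1: 3 + 4 = 7
4 → 6 → 3 → 5 → 1: 3 + 1 + 4 + 3 = 11
4 → 2 → 1: 6 + 7 = 13
The minimum is 7.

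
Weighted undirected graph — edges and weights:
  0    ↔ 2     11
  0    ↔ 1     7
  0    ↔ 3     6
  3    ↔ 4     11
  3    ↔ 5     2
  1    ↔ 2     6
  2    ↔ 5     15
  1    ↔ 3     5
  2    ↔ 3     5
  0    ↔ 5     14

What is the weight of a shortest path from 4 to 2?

16

A few of the 4→2 routes:
4 - 3 - 2: 11 + 5 = 16
4 - 3 - 0 - 1 - 2: 11 + 6 + 7 + 6 = 30
4 - 3 - 1 - 2: 11 + 5 + 6 = 22
4 - 3 - 5 - 2: 11 + 2 + 15 = 28
4 - 3 - 0 - 2: 11 + 6 + 11 = 28
Best route has total 16.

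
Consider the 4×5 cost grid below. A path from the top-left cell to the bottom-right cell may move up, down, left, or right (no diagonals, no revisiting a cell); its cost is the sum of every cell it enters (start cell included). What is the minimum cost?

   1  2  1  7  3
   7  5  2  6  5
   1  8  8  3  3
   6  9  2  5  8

Take (0,0) (0,1) (0,2) (1,2) (1,3) (2,3) (2,4) (3,4) for a total of 1 + 2 + 1 + 2 + 6 + 3 + 3 + 8 = 26.

26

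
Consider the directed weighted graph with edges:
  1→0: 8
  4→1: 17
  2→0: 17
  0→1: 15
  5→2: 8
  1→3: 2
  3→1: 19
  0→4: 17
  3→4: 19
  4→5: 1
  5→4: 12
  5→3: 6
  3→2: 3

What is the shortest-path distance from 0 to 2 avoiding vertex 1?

26

Paths from 0 to 2 avoiding 1:
0-4-5-2: 17 + 1 + 8 = 26
0-4-5-3-2: 17 + 1 + 6 + 3 = 27
Best route has total 26.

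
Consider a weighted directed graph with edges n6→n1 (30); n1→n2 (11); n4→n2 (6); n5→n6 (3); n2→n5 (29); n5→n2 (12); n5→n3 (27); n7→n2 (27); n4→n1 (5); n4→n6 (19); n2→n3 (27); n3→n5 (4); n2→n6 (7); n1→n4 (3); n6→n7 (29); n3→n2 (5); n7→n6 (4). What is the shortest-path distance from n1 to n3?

Candidate routes:
n1 - n4 - n6 - n7 - n2 - n5 - n3: 3 + 19 + 29 + 27 + 29 + 27 = 134
n1 - n2 - n5 - n3: 11 + 29 + 27 = 67
n1 - n4 - n2 - n3: 3 + 6 + 27 = 36
n1 - n4 - n2 - n5 - n3: 3 + 6 + 29 + 27 = 65
n1 - n4 - n6 - n7 - n2 - n3: 3 + 19 + 29 + 27 + 27 = 105
n1 - n2 - n3: 11 + 27 = 38
Shortest: 36.

36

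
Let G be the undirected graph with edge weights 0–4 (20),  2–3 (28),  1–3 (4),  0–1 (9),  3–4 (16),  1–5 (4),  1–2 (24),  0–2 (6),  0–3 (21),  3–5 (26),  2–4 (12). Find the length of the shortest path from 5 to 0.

A few of the 5→0 routes:
5 → 1 → 3 → 0: 4 + 4 + 21 = 29
5 → 1 → 3 → 2 → 0: 4 + 4 + 28 + 6 = 42
5 → 3 → 1 → 0: 26 + 4 + 9 = 39
5 → 1 → 0: 4 + 9 = 13
5 → 1 → 2 → 0: 4 + 24 + 6 = 34
Best route has total 13.

13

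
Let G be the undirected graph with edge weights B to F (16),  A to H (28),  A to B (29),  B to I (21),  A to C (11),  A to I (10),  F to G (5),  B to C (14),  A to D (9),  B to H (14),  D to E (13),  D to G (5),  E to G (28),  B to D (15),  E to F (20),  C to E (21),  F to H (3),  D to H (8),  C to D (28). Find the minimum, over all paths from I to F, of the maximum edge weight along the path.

Checking several routes:
I → A → C → B → D → H → F: max(10, 11, 14, 15, 8, 3) = 15
I → A → C → B → H → F: max(10, 11, 14, 14, 3) = 14
I → A → C → B → H → D → G → F: max(10, 11, 14, 14, 8, 5, 5) = 14
I → A → D → G → F: max(10, 9, 5, 5) = 10
I → A → D → H → F: max(10, 9, 8, 3) = 10
I → A → D → B → H → F: max(10, 9, 15, 14, 3) = 15
Best route has worst link 10.

10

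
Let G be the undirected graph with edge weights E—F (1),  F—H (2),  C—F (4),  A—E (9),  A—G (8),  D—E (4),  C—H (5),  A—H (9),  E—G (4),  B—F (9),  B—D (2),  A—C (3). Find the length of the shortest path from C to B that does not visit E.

Routes from C to B avoiding E:
C - A - H - F - B: 3 + 9 + 2 + 9 = 23
C - F - B: 4 + 9 = 13
C - H - F - B: 5 + 2 + 9 = 16
The minimum is 13.

13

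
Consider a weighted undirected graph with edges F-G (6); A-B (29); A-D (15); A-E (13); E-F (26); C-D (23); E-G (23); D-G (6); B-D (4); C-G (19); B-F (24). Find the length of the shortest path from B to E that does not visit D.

Routes from B to E avoiding D:
B→F→G→E: 24 + 6 + 23 = 53
B→A→E: 29 + 13 = 42
B→F→E: 24 + 26 = 50
Shortest: 42.

42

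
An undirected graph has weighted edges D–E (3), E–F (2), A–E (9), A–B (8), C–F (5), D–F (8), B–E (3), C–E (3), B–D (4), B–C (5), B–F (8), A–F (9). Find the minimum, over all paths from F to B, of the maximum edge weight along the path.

A few of the F→B routes:
F→E→B: max(2, 3) = 3
F→E→C→B: max(2, 3, 5) = 5
F→C→E→D→B: max(5, 3, 3, 4) = 5
F→C→E→B: max(5, 3, 3) = 5
F→E→D→B: max(2, 3, 4) = 4
Best route has worst link 3.

3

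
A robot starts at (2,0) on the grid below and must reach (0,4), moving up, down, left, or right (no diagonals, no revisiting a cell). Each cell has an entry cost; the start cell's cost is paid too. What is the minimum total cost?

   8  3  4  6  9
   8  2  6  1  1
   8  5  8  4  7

32

Best path: (2,0) -> (2,1) -> (1,1) -> (1,2) -> (1,3) -> (1,4) -> (0,4)
Cost: 8 + 5 + 2 + 6 + 1 + 1 + 9 = 32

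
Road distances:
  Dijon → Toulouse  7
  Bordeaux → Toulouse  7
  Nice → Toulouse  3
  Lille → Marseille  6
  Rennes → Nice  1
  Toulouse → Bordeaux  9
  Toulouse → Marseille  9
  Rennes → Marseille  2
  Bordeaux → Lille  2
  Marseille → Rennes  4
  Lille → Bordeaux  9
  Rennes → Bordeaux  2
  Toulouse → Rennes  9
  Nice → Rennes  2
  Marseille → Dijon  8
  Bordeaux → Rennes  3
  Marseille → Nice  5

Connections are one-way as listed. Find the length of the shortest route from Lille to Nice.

11

A few of the Lille→Nice routes:
Lille-Bordeaux-Rennes-Marseille-Nice: 9 + 3 + 2 + 5 = 19
Lille-Bordeaux-Rennes-Nice: 9 + 3 + 1 = 13
Lille-Marseille-Nice: 6 + 5 = 11
Lille-Marseille-Rennes-Nice: 6 + 4 + 1 = 11
Shortest: 11.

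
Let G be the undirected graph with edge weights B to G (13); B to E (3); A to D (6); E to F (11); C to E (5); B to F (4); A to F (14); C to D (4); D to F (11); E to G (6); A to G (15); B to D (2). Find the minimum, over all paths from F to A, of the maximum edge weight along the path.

6

Checking several routes:
F-E-B-D-A: max(11, 3, 2, 6) = 11
F-B-E-C-D-A: max(4, 3, 5, 4, 6) = 6
F-E-C-D-A: max(11, 5, 4, 6) = 11
F-D-A: max(11, 6) = 11
F-B-G-E-C-D-A: max(4, 13, 6, 5, 4, 6) = 13
F-B-D-A: max(4, 2, 6) = 6
The minimum achievable maximum is 6.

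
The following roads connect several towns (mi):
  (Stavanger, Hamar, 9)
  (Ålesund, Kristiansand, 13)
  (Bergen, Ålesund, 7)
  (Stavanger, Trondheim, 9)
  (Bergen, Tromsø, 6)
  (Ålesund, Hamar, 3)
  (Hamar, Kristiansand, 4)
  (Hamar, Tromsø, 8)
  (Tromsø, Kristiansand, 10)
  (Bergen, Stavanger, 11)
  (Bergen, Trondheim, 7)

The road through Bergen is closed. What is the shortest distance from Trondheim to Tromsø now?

26

Routes from Trondheim to Tromsø avoiding Bergen:
Trondheim-Stavanger-Hamar-Kristiansand-Tromsø: 9 + 9 + 4 + 10 = 32
Trondheim-Stavanger-Hamar-Ålesund-Kristiansand-Tromsø: 9 + 9 + 3 + 13 + 10 = 44
Trondheim-Stavanger-Hamar-Tromsø: 9 + 9 + 8 = 26
Best route has total 26 mi.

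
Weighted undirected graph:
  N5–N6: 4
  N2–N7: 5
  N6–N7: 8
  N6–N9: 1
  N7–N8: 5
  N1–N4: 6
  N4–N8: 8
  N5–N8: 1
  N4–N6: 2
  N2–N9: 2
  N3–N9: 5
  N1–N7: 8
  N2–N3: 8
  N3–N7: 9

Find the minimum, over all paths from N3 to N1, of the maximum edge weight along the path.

6

Checking several routes:
N3 -> N9 -> N6 -> N4 -> N1: max(5, 1, 2, 6) = 6
N3 -> N9 -> N2 -> N7 -> N8 -> N4 -> N1: max(5, 2, 5, 5, 8, 6) = 8
N3 -> N9 -> N2 -> N7 -> N8 -> N5 -> N6 -> N4 -> N1: max(5, 2, 5, 5, 1, 4, 2, 6) = 6
Best route has worst link 6.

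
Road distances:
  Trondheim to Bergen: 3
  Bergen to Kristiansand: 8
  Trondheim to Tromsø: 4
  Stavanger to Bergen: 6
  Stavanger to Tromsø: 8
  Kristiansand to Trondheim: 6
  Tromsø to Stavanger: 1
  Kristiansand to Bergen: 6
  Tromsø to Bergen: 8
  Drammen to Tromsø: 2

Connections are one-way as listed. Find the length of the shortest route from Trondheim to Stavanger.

5

Routes from Trondheim to Stavanger:
Trondheim→Tromsø→Stavanger: 4 + 1 = 5
Shortest: 5.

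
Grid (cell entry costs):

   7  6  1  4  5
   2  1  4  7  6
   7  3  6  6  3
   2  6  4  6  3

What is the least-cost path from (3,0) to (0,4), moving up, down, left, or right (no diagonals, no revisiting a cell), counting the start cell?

Take (3,0) -> (2,0) -> (1,0) -> (1,1) -> (1,2) -> (0,2) -> (0,3) -> (0,4) for a total of 2 + 7 + 2 + 1 + 4 + 1 + 4 + 5 = 26.

26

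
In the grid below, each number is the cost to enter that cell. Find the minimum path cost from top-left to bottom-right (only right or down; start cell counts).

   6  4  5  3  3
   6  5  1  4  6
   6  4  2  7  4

29

One optimal route is [0,0] → [0,1] → [0,2] → [1,2] → [2,2] → [2,3] → [2,4].
Its cost is 6 + 4 + 5 + 1 + 2 + 7 + 4 = 29.
For comparison, the top-then-right route costs 31.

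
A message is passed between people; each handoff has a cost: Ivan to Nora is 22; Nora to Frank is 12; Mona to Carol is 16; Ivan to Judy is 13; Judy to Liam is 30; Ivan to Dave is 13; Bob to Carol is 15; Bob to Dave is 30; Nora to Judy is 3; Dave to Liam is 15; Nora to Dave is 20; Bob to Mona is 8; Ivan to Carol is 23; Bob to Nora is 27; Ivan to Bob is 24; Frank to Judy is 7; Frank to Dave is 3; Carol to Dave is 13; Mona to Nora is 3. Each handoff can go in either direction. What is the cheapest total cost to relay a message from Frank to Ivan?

16

Comparing a few candidate routes:
Frank→Judy→Ivan: 7 + 13 = 20
Frank→Judy→Nora→Ivan: 7 + 3 + 22 = 32
Frank→Nora→Judy→Ivan: 12 + 3 + 13 = 28
Frank→Nora→Ivan: 12 + 22 = 34
Frank→Dave→Ivan: 3 + 13 = 16
Frank→Dave→Nora→Judy→Ivan: 3 + 20 + 3 + 13 = 39
The minimum is 16.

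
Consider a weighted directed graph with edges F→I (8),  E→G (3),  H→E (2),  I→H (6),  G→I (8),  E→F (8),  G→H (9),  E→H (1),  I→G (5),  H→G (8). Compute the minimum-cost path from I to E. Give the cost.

Routes from I to E:
I-H-E: 6 + 2 = 8
I-G-H-E: 5 + 9 + 2 = 16
Shortest: 8.

8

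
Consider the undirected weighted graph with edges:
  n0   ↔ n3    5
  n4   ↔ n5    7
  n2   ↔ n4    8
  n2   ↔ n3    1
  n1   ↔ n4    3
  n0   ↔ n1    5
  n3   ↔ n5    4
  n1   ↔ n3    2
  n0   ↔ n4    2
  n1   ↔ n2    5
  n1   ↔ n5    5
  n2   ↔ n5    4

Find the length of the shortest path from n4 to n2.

6

A few of the n4→n2 routes:
n4-n0-n3-n2: 2 + 5 + 1 = 8
n4-n2: 8
n4-n1-n3-n2: 3 + 2 + 1 = 6
Best route has total 6.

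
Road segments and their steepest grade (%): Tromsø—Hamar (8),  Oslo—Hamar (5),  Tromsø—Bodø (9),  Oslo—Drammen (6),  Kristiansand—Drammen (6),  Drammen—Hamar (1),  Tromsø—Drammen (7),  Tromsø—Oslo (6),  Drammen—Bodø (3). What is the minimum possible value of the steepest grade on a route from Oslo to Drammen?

5

Some routes from Oslo to Drammen:
Oslo → Drammen: max(6) = 6
Oslo → Tromsø → Drammen: max(6, 7) = 7
Oslo → Hamar → Drammen: max(5, 1) = 5
Oslo → Tromsø → Hamar → Drammen: max(6, 8, 1) = 8
The minimum achievable maximum is 5%.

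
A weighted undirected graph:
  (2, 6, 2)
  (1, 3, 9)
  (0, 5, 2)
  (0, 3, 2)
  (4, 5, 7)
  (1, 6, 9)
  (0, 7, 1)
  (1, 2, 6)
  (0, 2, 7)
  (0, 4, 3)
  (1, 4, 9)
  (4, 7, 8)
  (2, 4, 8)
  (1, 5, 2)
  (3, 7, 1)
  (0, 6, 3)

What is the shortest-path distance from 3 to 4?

A few of the 3→4 routes:
3 -> 0 -> 4: 2 + 3 = 5
3 -> 0 -> 5 -> 4: 2 + 2 + 7 = 11
3 -> 7 -> 0 -> 5 -> 4: 1 + 1 + 2 + 7 = 11
3 -> 7 -> 0 -> 4: 1 + 1 + 3 = 5
3 -> 7 -> 4: 1 + 8 = 9
The minimum is 5.

5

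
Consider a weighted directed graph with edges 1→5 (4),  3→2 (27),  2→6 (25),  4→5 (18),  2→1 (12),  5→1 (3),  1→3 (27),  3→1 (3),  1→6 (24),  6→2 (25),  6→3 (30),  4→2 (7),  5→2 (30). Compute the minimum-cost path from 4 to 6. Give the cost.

A few of the 4→6 routes:
4 -> 2 -> 6: 7 + 25 = 32
4 -> 2 -> 1 -> 6: 7 + 12 + 24 = 43
4 -> 5 -> 2 -> 6: 18 + 30 + 25 = 73
4 -> 5 -> 1 -> 6: 18 + 3 + 24 = 45
Best route has total 32.

32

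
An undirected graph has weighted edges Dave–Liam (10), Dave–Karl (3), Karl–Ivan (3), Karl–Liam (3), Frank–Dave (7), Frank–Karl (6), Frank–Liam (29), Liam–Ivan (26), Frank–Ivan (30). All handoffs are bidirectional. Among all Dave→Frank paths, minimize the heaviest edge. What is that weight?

6

Comparing a few candidate routes:
Dave → Karl → Liam → Frank: max(3, 3, 29) = 29
Dave → Liam → Karl → Frank: max(10, 3, 6) = 10
Dave → Frank: max(7) = 7
Dave → Liam → Ivan → Karl → Frank: max(10, 26, 3, 6) = 26
Dave → Karl → Frank: max(3, 6) = 6
Best route has worst link 6.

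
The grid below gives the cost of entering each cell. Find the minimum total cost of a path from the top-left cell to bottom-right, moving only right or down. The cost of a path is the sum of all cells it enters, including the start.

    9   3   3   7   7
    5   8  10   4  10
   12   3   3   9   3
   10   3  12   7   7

One optimal route is (0,0) (0,1) (0,2) (0,3) (1,3) (2,3) (2,4) (3,4).
Its cost is 9 + 3 + 3 + 7 + 4 + 9 + 3 + 7 = 45.
(Top row then right column would cost 49.)

45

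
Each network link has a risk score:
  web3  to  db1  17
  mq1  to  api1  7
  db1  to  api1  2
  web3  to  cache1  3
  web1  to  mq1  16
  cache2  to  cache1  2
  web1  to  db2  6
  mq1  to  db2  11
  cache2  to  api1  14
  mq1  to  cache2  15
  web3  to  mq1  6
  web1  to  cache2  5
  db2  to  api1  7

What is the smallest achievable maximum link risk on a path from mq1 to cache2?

6

Some routes from mq1 to cache2:
mq1-api1-db2-web1-cache2: max(7, 7, 6, 5) = 7
mq1-db2-api1-cache2: max(11, 7, 14) = 14
mq1-cache2: max(15) = 15
mq1-web3-cache1-cache2: max(6, 3, 2) = 6
mq1-db2-web1-cache2: max(11, 6, 5) = 11
mq1-api1-cache2: max(7, 14) = 14
The minimum achievable maximum is 6.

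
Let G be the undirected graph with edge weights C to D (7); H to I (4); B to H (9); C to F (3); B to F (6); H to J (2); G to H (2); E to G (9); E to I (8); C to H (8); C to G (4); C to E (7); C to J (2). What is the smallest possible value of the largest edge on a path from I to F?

4

A few of the I→F routes:
I -> E -> G -> C -> F: max(8, 9, 4, 3) = 9
I -> E -> C -> F: max(8, 7, 3) = 8
I -> H -> C -> F: max(4, 8, 3) = 8
I -> E -> G -> C -> J -> H -> B -> F: max(8, 9, 4, 2, 2, 9, 6) = 9
I -> H -> J -> C -> F: max(4, 2, 2, 3) = 4
I -> H -> G -> C -> F: max(4, 2, 4, 3) = 4
The minimum achievable maximum is 4.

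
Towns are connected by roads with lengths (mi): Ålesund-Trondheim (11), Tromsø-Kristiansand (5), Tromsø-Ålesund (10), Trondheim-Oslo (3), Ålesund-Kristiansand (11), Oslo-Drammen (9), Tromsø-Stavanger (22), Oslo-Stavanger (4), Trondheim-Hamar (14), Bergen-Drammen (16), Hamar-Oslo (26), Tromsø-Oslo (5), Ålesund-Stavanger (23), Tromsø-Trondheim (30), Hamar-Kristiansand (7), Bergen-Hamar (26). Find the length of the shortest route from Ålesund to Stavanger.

18

Some routes from Ålesund to Stavanger:
Ålesund → Stavanger: 23
Ålesund → Tromsø → Oslo → Stavanger: 10 + 5 + 4 = 19
Ålesund → Trondheim → Oslo → Stavanger: 11 + 3 + 4 = 18
The minimum is 18 mi.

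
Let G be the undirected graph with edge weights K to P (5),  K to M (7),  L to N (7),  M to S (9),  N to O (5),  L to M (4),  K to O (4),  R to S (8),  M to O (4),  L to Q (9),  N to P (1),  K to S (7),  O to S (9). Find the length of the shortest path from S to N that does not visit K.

Candidate routes:
S -> M -> L -> N: 9 + 4 + 7 = 20
S -> M -> O -> N: 9 + 4 + 5 = 18
S -> O -> N: 9 + 5 = 14
S -> O -> M -> L -> N: 9 + 4 + 4 + 7 = 24
The minimum is 14.

14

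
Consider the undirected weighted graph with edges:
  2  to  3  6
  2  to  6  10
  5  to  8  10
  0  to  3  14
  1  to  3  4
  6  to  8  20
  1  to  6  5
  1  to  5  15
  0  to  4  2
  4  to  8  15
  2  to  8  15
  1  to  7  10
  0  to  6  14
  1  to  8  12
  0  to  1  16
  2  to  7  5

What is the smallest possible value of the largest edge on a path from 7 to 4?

Some routes from 7 to 4:
7 → 2 → 3 → 1 → 6 → 0 → 4: max(5, 6, 4, 5, 14, 2) = 14
7 → 2 → 3 → 0 → 4: max(5, 6, 14, 2) = 14
7 → 1 → 3 → 2 → 6 → 0 → 4: max(10, 4, 6, 10, 14, 2) = 14
7 → 1 → 6 → 0 → 4: max(10, 5, 14, 2) = 14
7 → 1 → 6 → 2 → 3 → 0 → 4: max(10, 5, 10, 6, 14, 2) = 14
7 → 1 → 3 → 0 → 4: max(10, 4, 14, 2) = 14
Best route has worst link 14.

14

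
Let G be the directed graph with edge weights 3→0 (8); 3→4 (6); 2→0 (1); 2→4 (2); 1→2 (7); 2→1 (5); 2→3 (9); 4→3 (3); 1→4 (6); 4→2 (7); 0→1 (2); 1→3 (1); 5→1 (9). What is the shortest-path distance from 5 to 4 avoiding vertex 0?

A few of the 5→4 routes:
5 - 1 - 4: 9 + 6 = 15
5 - 1 - 2 - 4: 9 + 7 + 2 = 18
5 - 1 - 3 - 4: 9 + 1 + 6 = 16
Shortest: 15.

15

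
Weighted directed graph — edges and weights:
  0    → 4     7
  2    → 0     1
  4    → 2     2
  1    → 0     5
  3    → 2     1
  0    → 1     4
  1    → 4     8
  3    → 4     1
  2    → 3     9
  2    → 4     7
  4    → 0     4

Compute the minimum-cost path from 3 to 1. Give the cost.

Candidate routes:
3 → 4 → 0 → 1: 1 + 4 + 4 = 9
3 → 2 → 4 → 0 → 1: 1 + 7 + 4 + 4 = 16
3 → 2 → 0 → 1: 1 + 1 + 4 = 6
3 → 4 → 2 → 0 → 1: 1 + 2 + 1 + 4 = 8
Shortest: 6.

6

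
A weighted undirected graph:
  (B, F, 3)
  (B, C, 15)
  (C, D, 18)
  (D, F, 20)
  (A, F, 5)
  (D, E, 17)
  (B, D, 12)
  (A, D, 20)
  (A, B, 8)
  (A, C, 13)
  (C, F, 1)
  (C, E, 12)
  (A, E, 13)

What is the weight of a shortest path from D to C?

Some routes from D to C:
D → B → A → F → C: 12 + 8 + 5 + 1 = 26
D → B → C: 12 + 15 = 27
D → C: 18
D → A → F → C: 20 + 5 + 1 = 26
D → B → F → C: 12 + 3 + 1 = 16
D → F → C: 20 + 1 = 21
Best route has total 16.

16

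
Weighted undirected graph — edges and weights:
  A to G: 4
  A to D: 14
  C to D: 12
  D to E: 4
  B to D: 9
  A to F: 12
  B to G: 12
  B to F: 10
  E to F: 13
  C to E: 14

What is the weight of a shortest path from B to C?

Some routes from B to C:
B -> F -> A -> D -> C: 10 + 12 + 14 + 12 = 48
B -> F -> E -> D -> C: 10 + 13 + 4 + 12 = 39
B -> F -> E -> C: 10 + 13 + 14 = 37
B -> D -> C: 9 + 12 = 21
B -> D -> E -> C: 9 + 4 + 14 = 27
B -> G -> A -> D -> C: 12 + 4 + 14 + 12 = 42
Shortest: 21.

21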